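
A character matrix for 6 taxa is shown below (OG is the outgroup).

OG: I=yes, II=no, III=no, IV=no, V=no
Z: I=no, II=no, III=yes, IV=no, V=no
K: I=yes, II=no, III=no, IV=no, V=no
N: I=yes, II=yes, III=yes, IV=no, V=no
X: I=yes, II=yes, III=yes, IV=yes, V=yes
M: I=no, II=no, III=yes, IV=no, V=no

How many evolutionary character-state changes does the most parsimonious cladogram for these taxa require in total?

Character polarity is set by the outgroup: the derived state is whichever differs from the outgroup's state, so for I the derived state is 'no', and for the remaining characters it is 'yes'.
I: derived state 'no' in M and Z only — synapomorphy for {M, Z}.
Only N and X show the derived state 'yes' for II, supporting them as a clade.
Only M, N, X, and Z show the derived state 'yes' for III, supporting them as a clade.
IV (derived state 'yes') is unique to X (autapomorphy; uninformative for grouping).
V: derived state 'yes' in X only — an autapomorphy, so it tells us nothing about relationships among taxa.
Most parsimonious ingroup topology: (((Z,M),(N,X)),K).
Changes per character on this tree: I: 1; II: 1; III: 1; IV: 1; V: 1.
Total = 5.

5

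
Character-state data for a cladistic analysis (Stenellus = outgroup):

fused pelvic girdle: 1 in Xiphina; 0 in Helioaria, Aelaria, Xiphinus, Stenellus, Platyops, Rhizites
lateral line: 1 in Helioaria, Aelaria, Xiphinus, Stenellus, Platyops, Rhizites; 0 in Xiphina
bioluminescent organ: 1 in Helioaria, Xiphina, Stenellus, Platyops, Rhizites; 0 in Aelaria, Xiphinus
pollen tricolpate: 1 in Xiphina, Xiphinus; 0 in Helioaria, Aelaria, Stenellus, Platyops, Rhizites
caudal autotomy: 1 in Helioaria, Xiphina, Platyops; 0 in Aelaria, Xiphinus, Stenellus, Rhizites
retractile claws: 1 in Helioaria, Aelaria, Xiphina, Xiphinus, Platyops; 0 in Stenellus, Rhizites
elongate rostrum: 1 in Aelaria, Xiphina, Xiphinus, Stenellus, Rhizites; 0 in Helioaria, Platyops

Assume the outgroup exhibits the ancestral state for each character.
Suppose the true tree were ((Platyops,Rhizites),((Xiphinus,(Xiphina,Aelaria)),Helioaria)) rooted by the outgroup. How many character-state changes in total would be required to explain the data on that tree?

Map each character onto ((Platyops,Rhizites),((Xiphinus,(Xiphina,Aelaria)),Helioaria)) (rooted by Stenellus) and count the minimum state changes it requires (Fitch parsimony):
fused pelvic girdle: 1; lateral line: 1; bioluminescent organ: 2; pollen tricolpate: 2; caudal autotomy: 3; retractile claws: 2; elongate rostrum: 2.
Total tree length = 13.

13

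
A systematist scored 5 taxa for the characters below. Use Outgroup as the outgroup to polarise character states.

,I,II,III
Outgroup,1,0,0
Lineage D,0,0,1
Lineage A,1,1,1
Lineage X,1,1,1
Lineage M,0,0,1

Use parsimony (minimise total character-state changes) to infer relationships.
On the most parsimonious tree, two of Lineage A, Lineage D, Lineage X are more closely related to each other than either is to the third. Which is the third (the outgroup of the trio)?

Character polarity is set by the outgroup: the derived state is whichever differs from the outgroup's state, so for I the derived state is '0', and for the remaining characters it is '1'.
I (derived state '0') is shared by Lineage D and Lineage M — a synapomorphy uniting that clade.
II: derived state '1' in Lineage A and Lineage X only — synapomorphy for {Lineage A, Lineage X}.
III (derived state '1') is shared by all ingroup taxa — unites the whole ingroup.
Most parsimonious ingroup topology: ((Lineage D,Lineage M),(Lineage A,Lineage X)).
Lineage A and Lineage X share a more recent common ancestor with each other than either does with Lineage D, so Lineage D is the least closely related of the three.

Lineage D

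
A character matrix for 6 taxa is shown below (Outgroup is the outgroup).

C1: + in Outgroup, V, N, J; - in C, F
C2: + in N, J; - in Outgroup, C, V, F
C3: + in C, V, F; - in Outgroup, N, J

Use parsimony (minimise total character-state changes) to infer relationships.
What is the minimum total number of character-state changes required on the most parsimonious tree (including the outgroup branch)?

3

Character polarity is set by the outgroup: the derived state is whichever differs from the outgroup's state, so for C1 the derived state is '-', and for the remaining characters it is '+'.
Only C and F show the derived state '-' for C1, supporting them as a clade.
C2 (derived state '+') is shared by J and N — a synapomorphy uniting that clade.
C3 (derived state '+') is shared by C, F, and V — a synapomorphy uniting that clade.
Most parsimonious ingroup topology: (((C,F),V),(N,J)).
Changes per character on this tree: C1: 1; C2: 1; C3: 1.
Total = 3.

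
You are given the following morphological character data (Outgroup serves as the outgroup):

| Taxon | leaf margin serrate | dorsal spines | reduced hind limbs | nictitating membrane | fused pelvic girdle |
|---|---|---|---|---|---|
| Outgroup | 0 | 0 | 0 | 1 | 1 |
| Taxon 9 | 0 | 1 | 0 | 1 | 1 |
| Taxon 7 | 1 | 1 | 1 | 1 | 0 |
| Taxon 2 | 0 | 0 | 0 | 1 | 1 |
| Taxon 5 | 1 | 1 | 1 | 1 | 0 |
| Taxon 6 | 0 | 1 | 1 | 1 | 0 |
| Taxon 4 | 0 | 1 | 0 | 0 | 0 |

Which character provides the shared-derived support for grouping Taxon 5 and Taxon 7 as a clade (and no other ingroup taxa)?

leaf margin serrate

Character polarity is set by the outgroup: the derived state is whichever differs from the outgroup's state, so for nictitating membrane, fused pelvic girdle the derived state is '0', and for the remaining characters it is '1'.
leaf margin serrate: derived state '1' in Taxon 5 and Taxon 7 only — synapomorphy for {Taxon 5, Taxon 7}.
dorsal spines: derived state '1' in Taxon 4, Taxon 5, Taxon 6, Taxon 7, and Taxon 9 only — synapomorphy for {Taxon 4, Taxon 5, Taxon 6, Taxon 7, Taxon 9}.
reduced hind limbs (derived state '1') is shared by Taxon 5, Taxon 6, and Taxon 7 — a synapomorphy uniting that clade.
nictitating membrane: derived state '0' in Taxon 4 only — an autapomorphy, so it tells us nothing about relationships among taxa.
Only Taxon 4, Taxon 5, Taxon 6, and Taxon 7 show the derived state '0' for fused pelvic girdle, supporting them as a clade.
Most parsimonious ingroup topology: ((Taxon 9,(((Taxon 7,Taxon 5),Taxon 6),Taxon 4)),Taxon 2).
The clade {Taxon 5, Taxon 7} is supported by leaf margin serrate: its derived state '1' occurs in exactly those taxa and in no other taxon (including the outgroup).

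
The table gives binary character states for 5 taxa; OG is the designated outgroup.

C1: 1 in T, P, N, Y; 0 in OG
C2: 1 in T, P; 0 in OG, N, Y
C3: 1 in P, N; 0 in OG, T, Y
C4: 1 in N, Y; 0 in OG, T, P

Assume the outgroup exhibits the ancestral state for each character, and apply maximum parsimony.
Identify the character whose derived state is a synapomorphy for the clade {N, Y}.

The outgroup has state '0' for every character, so '1' is the derived state throughout.
All ingroup taxa share the derived state '1' for C1; it defines the ingroup but does not resolve relationships within it.
C2 (derived state '1') is shared by P and T — a synapomorphy uniting that clade.
C3 groups N and P, which is incompatible with the clades supported by the remaining characters; treating it as convergent (homoplasy) costs fewer steps than any alternative tree.
C4: derived state '1' in N and Y only — synapomorphy for {N, Y}.
Most parsimonious ingroup topology: ((T,P),(N,Y)).
The clade {N, Y} is supported by C4: its derived state '1' occurs in exactly those taxa and in no other taxon (including the outgroup).

C4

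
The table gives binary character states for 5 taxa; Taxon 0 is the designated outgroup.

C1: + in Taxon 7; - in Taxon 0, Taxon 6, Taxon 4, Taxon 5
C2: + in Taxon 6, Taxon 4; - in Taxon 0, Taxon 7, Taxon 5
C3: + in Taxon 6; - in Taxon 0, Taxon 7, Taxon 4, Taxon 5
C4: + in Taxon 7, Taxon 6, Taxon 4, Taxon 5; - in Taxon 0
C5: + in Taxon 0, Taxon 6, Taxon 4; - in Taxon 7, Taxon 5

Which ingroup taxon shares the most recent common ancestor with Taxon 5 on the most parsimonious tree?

Character polarity is set by the outgroup: the derived state is whichever differs from the outgroup's state, so for C5 the derived state is '-', and for the remaining characters it is '+'.
C1: derived state '+' in Taxon 7 only — an autapomorphy, so it tells us nothing about relationships among taxa.
Only Taxon 4 and Taxon 6 show the derived state '+' for C2, supporting them as a clade.
C3 (derived state '+') is unique to Taxon 6 (autapomorphy; uninformative for grouping).
All ingroup taxa share the derived state '+' for C4; it defines the ingroup but does not resolve relationships within it.
Only Taxon 5 and Taxon 7 show the derived state '-' for C5, supporting them as a clade.
Most parsimonious ingroup topology: ((Taxon 7,Taxon 5),(Taxon 6,Taxon 4)).
Taxon 5 and Taxon 7 form a cherry on this tree, so they are sister taxa.

Taxon 7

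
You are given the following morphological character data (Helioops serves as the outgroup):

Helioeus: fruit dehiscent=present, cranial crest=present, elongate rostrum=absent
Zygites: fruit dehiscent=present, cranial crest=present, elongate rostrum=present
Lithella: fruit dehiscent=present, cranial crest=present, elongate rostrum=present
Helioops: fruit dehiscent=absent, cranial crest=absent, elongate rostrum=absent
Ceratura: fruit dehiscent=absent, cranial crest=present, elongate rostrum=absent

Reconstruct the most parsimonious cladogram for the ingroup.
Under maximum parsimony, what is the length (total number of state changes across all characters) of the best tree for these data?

3

The outgroup has state 'absent' for every character, so 'present' is the derived state throughout.
Only Helioeus, Lithella, and Zygites show the derived state 'present' for fruit dehiscent, supporting them as a clade.
cranial crest (derived state 'present') is shared by all ingroup taxa — unites the whole ingroup.
elongate rostrum (derived state 'present') is shared by Lithella and Zygites — a synapomorphy uniting that clade.
Most parsimonious ingroup topology: (Ceratura,(Helioeus,(Lithella,Zygites))).
Changes per character on this tree: fruit dehiscent: 1; cranial crest: 1; elongate rostrum: 1.
Total = 3.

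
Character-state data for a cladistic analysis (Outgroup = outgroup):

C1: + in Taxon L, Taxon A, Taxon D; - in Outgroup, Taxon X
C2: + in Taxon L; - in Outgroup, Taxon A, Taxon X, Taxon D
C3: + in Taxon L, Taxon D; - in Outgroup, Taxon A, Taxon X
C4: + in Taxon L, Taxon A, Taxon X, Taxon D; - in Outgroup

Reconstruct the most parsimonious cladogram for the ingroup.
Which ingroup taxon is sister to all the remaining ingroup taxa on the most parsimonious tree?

Taxon X

The outgroup has state '-' for every character, so '+' is the derived state throughout.
C1 (derived state '+') is shared by Taxon A, Taxon D, and Taxon L — a synapomorphy uniting that clade.
C2 (derived state '+') is unique to Taxon L (autapomorphy; uninformative for grouping).
Only Taxon D and Taxon L show the derived state '+' for C3, supporting them as a clade.
All ingroup taxa share the derived state '+' for C4; it defines the ingroup but does not resolve relationships within it.
Most parsimonious ingroup topology: (((Taxon L,Taxon D),Taxon A),Taxon X).
Taxon X is sister to the clade containing all other ingroup taxa, so it is the earliest-diverging (most basal) ingroup lineage.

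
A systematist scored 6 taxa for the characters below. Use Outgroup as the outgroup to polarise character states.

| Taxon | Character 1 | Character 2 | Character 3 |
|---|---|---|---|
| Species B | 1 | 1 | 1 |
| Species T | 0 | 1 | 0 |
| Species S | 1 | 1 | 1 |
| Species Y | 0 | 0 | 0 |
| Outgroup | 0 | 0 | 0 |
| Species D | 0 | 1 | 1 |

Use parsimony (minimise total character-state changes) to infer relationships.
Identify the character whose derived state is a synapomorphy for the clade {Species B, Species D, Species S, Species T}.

Character 2

The outgroup has state '0' for every character, so '1' is the derived state throughout.
Only Species B and Species S show the derived state '1' for Character 1, supporting them as a clade.
Only Species B, Species D, Species S, and Species T show the derived state '1' for Character 2, supporting them as a clade.
Character 3 (derived state '1') is shared by Species B, Species D, and Species S — a synapomorphy uniting that clade.
Most parsimonious ingroup topology: ((((Species S,Species B),Species D),Species T),Species Y).
The clade {Species B, Species D, Species S, Species T} is supported by Character 2: its derived state '1' occurs in exactly those taxa and in no other taxon (including the outgroup).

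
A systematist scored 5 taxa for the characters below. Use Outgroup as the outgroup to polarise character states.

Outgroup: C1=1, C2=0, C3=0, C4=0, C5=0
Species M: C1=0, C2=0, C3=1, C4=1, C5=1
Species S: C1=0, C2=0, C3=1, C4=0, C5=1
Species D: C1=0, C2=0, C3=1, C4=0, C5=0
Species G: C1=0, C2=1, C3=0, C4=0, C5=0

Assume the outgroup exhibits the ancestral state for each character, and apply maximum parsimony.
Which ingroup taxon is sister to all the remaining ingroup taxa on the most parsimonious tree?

Character polarity is set by the outgroup: the derived state is whichever differs from the outgroup's state, so for C1 the derived state is '0', and for the remaining characters it is '1'.
C1 (derived state '0') is shared by all ingroup taxa — unites the whole ingroup.
C2 (derived state '1') is unique to Species G (autapomorphy; uninformative for grouping).
C3 (derived state '1') is shared by Species D, Species M, and Species S — a synapomorphy uniting that clade.
C4: derived state '1' in Species M only — an autapomorphy, so it tells us nothing about relationships among taxa.
C5 (derived state '1') is shared by Species M and Species S — a synapomorphy uniting that clade.
Most parsimonious ingroup topology: (((Species M,Species S),Species D),Species G).
Species G is sister to the clade containing all other ingroup taxa, so it is the earliest-diverging (most basal) ingroup lineage.

Species G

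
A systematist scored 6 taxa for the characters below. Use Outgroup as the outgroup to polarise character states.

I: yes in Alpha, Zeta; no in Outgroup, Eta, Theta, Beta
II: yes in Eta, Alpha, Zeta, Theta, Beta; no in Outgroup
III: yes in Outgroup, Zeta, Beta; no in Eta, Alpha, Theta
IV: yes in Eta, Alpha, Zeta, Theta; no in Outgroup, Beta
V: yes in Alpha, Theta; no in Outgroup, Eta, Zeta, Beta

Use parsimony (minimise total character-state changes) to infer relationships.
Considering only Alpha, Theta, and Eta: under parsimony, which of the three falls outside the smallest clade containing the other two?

Eta

Character polarity is set by the outgroup: the derived state is whichever differs from the outgroup's state, so for III the derived state is 'no', and for the remaining characters it is 'yes'.
I (state 'yes') occurs in Alpha and Zeta but conflicts with the nesting implied by the other characters — most parsimoniously interpreted as homoplasy.
II (derived state 'yes') is shared by all ingroup taxa — unites the whole ingroup.
Only Alpha, Eta, and Theta show the derived state 'no' for III, supporting them as a clade.
IV (derived state 'yes') is shared by Alpha, Eta, Theta, and Zeta — a synapomorphy uniting that clade.
V (derived state 'yes') is shared by Alpha and Theta — a synapomorphy uniting that clade.
Most parsimonious ingroup topology: (((Eta,(Alpha,Theta)),Zeta),Beta).
Alpha and Theta share a more recent common ancestor with each other than either does with Eta, so Eta is the least closely related of the three.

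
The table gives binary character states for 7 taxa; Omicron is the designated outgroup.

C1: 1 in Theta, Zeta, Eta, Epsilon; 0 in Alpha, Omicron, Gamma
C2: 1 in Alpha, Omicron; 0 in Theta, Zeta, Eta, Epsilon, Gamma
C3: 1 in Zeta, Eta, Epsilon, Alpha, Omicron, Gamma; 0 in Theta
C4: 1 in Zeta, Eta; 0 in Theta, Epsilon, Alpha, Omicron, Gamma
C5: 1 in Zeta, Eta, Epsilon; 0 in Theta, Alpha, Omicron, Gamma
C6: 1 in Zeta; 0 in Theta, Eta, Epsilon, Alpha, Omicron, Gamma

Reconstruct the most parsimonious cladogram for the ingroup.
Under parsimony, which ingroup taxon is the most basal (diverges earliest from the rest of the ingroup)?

Character polarity is set by the outgroup: the derived state is whichever differs from the outgroup's state, so for C2, C3 the derived state is '0', and for the remaining characters it is '1'.
C1 (derived state '1') is shared by Epsilon, Eta, Theta, and Zeta — a synapomorphy uniting that clade.
Only Epsilon, Eta, Gamma, Theta, and Zeta show the derived state '0' for C2, supporting them as a clade.
C3 (derived state '0') is unique to Theta (autapomorphy; uninformative for grouping).
C4: derived state '1' in Eta and Zeta only — synapomorphy for {Eta, Zeta}.
Only Epsilon, Eta, and Zeta show the derived state '1' for C5, supporting them as a clade.
C6: derived state '1' in Zeta only — an autapomorphy, so it tells us nothing about relationships among taxa.
Most parsimonious ingroup topology: ((Gamma,(((Eta,Zeta),Epsilon),Theta)),Alpha).
Alpha is sister to the clade containing all other ingroup taxa, so it is the earliest-diverging (most basal) ingroup lineage.

Alpha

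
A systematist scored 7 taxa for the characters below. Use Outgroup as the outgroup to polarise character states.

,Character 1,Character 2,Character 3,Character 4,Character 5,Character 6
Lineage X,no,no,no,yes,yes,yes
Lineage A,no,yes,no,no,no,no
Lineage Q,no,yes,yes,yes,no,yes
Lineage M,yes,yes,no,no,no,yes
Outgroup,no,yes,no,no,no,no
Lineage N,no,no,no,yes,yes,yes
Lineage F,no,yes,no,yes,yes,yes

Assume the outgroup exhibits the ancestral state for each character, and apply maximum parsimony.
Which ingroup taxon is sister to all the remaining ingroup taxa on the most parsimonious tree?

Character polarity is set by the outgroup: the derived state is whichever differs from the outgroup's state, so for Character 2 the derived state is 'no', and for the remaining characters it is 'yes'.
Character 1: derived state 'yes' in Lineage M only — an autapomorphy, so it tells us nothing about relationships among taxa.
Only Lineage N and Lineage X show the derived state 'no' for Character 2, supporting them as a clade.
Character 3 (derived state 'yes') is unique to Lineage Q (autapomorphy; uninformative for grouping).
Only Lineage F, Lineage N, Lineage Q, and Lineage X show the derived state 'yes' for Character 4, supporting them as a clade.
Only Lineage F, Lineage N, and Lineage X show the derived state 'yes' for Character 5, supporting them as a clade.
Only Lineage F, Lineage M, Lineage N, Lineage Q, and Lineage X show the derived state 'yes' for Character 6, supporting them as a clade.
Most parsimonious ingroup topology: (((((Lineage N,Lineage X),Lineage F),Lineage Q),Lineage M),Lineage A).
Lineage A is sister to the clade containing all other ingroup taxa, so it is the earliest-diverging (most basal) ingroup lineage.

Lineage A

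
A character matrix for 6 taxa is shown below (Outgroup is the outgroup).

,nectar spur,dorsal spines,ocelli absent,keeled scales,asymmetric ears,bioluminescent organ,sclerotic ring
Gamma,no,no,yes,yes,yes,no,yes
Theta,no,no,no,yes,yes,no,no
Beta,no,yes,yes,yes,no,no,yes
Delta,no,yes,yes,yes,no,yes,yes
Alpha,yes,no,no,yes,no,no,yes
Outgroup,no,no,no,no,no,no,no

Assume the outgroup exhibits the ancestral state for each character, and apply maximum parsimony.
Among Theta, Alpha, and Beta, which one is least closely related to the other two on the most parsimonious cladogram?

The outgroup has state 'no' for every character, so 'yes' is the derived state throughout.
nectar spur: derived state 'yes' in Alpha only — an autapomorphy, so it tells us nothing about relationships among taxa.
dorsal spines: derived state 'yes' in Beta and Delta only — synapomorphy for {Beta, Delta}.
ocelli absent: derived state 'yes' in Beta, Delta, and Gamma only — synapomorphy for {Beta, Delta, Gamma}.
All ingroup taxa share the derived state 'yes' for keeled scales; it defines the ingroup but does not resolve relationships within it.
asymmetric ears groups Gamma and Theta, which is incompatible with the clades supported by the remaining characters; treating it as convergent (homoplasy) costs fewer steps than any alternative tree.
bioluminescent organ (derived state 'yes') is unique to Delta (autapomorphy; uninformative for grouping).
sclerotic ring (derived state 'yes') is shared by Alpha, Beta, Delta, and Gamma — a synapomorphy uniting that clade.
Most parsimonious ingroup topology: (Theta,(((Delta,Beta),Gamma),Alpha)).
Alpha and Beta share a more recent common ancestor with each other than either does with Theta, so Theta is the least closely related of the three.

Theta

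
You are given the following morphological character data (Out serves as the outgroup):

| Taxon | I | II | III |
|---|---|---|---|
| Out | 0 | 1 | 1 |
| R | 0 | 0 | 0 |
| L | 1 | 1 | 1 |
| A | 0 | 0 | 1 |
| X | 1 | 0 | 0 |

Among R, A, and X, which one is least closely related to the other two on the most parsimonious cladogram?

A

Character polarity is set by the outgroup: the derived state is whichever differs from the outgroup's state, so for II, III the derived state is '0', and for the remaining characters it is '1'.
I groups L and X, which is incompatible with the clades supported by the remaining characters; treating it as convergent (homoplasy) costs fewer steps than any alternative tree.
II: derived state '0' in A, R, and X only — synapomorphy for {A, R, X}.
Only R and X show the derived state '0' for III, supporting them as a clade.
Most parsimonious ingroup topology: (((R,X),A),L).
X and R share a more recent common ancestor with each other than either does with A, so A is the least closely related of the three.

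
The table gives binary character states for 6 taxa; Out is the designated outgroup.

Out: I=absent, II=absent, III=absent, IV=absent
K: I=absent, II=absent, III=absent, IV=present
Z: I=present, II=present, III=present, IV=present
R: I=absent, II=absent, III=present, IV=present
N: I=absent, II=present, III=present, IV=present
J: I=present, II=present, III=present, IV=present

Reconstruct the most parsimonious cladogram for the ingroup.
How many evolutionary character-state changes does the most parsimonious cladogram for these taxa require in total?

4

The outgroup has state 'absent' for every character, so 'present' is the derived state throughout.
I: derived state 'present' in J and Z only — synapomorphy for {J, Z}.
II: derived state 'present' in J, N, and Z only — synapomorphy for {J, N, Z}.
Only J, N, R, and Z show the derived state 'present' for III, supporting them as a clade.
All ingroup taxa share the derived state 'present' for IV; it defines the ingroup but does not resolve relationships within it.
Most parsimonious ingroup topology: (K,(((Z,J),N),R)).
Changes per character on this tree: I: 1; II: 1; III: 1; IV: 1.
Total = 4.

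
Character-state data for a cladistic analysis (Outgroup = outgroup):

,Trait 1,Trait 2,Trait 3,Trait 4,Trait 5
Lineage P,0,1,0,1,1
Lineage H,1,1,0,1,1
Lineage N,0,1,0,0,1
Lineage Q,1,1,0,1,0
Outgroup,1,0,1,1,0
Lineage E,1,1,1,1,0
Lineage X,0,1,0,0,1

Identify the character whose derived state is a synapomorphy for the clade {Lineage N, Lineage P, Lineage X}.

Trait 1

Character polarity is set by the outgroup: the derived state is whichever differs from the outgroup's state, so for Trait 1, Trait 3, Trait 4 the derived state is '0', and for the remaining characters it is '1'.
Only Lineage N, Lineage P, and Lineage X show the derived state '0' for Trait 1, supporting them as a clade.
All ingroup taxa share the derived state '1' for Trait 2; it defines the ingroup but does not resolve relationships within it.
Trait 3: derived state '0' in Lineage H, Lineage N, Lineage P, Lineage Q, and Lineage X only — synapomorphy for {Lineage H, Lineage N, Lineage P, Lineage Q, Lineage X}.
Trait 4 (derived state '0') is shared by Lineage N and Lineage X — a synapomorphy uniting that clade.
Only Lineage H, Lineage N, Lineage P, and Lineage X show the derived state '1' for Trait 5, supporting them as a clade.
Most parsimonious ingroup topology: (Lineage E,((Lineage H,((Lineage N,Lineage X),Lineage P)),Lineage Q)).
The clade {Lineage N, Lineage P, Lineage X} is supported by Trait 1: its derived state '0' occurs in exactly those taxa and in no other taxon (including the outgroup).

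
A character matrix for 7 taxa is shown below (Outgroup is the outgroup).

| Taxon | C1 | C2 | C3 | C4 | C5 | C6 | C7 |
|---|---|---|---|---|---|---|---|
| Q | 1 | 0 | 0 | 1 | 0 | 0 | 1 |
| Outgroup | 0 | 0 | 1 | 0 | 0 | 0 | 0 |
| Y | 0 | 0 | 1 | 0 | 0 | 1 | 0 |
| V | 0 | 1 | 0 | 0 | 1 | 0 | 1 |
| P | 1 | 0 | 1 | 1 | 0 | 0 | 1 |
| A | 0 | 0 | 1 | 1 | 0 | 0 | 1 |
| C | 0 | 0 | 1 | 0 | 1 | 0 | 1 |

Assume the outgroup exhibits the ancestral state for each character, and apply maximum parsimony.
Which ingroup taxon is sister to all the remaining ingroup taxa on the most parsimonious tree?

Character polarity is set by the outgroup: the derived state is whichever differs from the outgroup's state, so for C3 the derived state is '0', and for the remaining characters it is '1'.
C1 (derived state '1') is shared by P and Q — a synapomorphy uniting that clade.
C2: derived state '1' in V only — an autapomorphy, so it tells us nothing about relationships among taxa.
C3 (state '0') occurs in Q and V but conflicts with the nesting implied by the other characters — most parsimoniously interpreted as homoplasy.
C4 (derived state '1') is shared by A, P, and Q — a synapomorphy uniting that clade.
Only C and V show the derived state '1' for C5, supporting them as a clade.
C6 (derived state '1') is unique to Y (autapomorphy; uninformative for grouping).
C7 (derived state '1') is shared by A, C, P, Q, and V — a synapomorphy uniting that clade.
Most parsimonious ingroup topology: ((((P,Q),A),(V,C)),Y).
Y is sister to the clade containing all other ingroup taxa, so it is the earliest-diverging (most basal) ingroup lineage.

Y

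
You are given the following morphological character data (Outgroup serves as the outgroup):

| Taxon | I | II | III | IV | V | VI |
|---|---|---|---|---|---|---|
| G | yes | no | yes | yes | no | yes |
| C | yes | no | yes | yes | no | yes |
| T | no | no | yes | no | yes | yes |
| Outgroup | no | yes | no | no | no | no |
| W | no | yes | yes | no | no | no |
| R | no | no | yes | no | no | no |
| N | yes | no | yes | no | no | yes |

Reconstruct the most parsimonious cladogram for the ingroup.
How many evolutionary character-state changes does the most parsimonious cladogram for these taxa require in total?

6

Character polarity is set by the outgroup: the derived state is whichever differs from the outgroup's state, so for II the derived state is 'no', and for the remaining characters it is 'yes'.
I: derived state 'yes' in C, G, and N only — synapomorphy for {C, G, N}.
II: derived state 'no' in C, G, N, R, and T only — synapomorphy for {C, G, N, R, T}.
All ingroup taxa share the derived state 'yes' for III; it defines the ingroup but does not resolve relationships within it.
IV: derived state 'yes' in C and G only — synapomorphy for {C, G}.
V (derived state 'yes') is unique to T (autapomorphy; uninformative for grouping).
VI (derived state 'yes') is shared by C, G, N, and T — a synapomorphy uniting that clade.
Most parsimonious ingroup topology: ((((N,(G,C)),T),R),W).
Changes per character on this tree: I: 1; II: 1; III: 1; IV: 1; V: 1; VI: 1.
Total = 6.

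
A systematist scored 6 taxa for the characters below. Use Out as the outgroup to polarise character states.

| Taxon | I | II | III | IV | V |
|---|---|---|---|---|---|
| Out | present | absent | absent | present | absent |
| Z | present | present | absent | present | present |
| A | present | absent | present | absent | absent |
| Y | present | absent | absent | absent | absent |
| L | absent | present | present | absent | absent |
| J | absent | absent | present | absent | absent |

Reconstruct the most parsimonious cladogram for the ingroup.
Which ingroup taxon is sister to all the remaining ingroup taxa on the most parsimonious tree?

Z

Character polarity is set by the outgroup: the derived state is whichever differs from the outgroup's state, so for I, IV the derived state is 'absent', and for the remaining characters it is 'present'.
I (derived state 'absent') is shared by J and L — a synapomorphy uniting that clade.
II (state 'present') occurs in L and Z but conflicts with the nesting implied by the other characters — most parsimoniously interpreted as homoplasy.
Only A, J, and L show the derived state 'present' for III, supporting them as a clade.
Only A, J, L, and Y show the derived state 'absent' for IV, supporting them as a clade.
V (derived state 'present') is unique to Z (autapomorphy; uninformative for grouping).
Most parsimonious ingroup topology: (Z,((A,(L,J)),Y)).
Z is sister to the clade containing all other ingroup taxa, so it is the earliest-diverging (most basal) ingroup lineage.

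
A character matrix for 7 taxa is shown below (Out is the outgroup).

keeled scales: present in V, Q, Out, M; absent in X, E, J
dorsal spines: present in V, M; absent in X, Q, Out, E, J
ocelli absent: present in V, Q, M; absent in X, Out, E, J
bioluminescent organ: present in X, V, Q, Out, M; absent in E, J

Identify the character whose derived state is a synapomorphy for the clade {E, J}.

Character polarity is set by the outgroup: the derived state is whichever differs from the outgroup's state, so for keeled scales, bioluminescent organ the derived state is 'absent', and for the remaining characters it is 'present'.
Only E, J, and X show the derived state 'absent' for keeled scales, supporting them as a clade.
dorsal spines: derived state 'present' in M and V only — synapomorphy for {M, V}.
ocelli absent (derived state 'present') is shared by M, Q, and V — a synapomorphy uniting that clade.
bioluminescent organ: derived state 'absent' in E and J only — synapomorphy for {E, J}.
Most parsimonious ingroup topology: (((J,E),X),(Q,(V,M))).
The clade {E, J} is supported by bioluminescent organ: its derived state 'absent' occurs in exactly those taxa and in no other taxon (including the outgroup).

bioluminescent organ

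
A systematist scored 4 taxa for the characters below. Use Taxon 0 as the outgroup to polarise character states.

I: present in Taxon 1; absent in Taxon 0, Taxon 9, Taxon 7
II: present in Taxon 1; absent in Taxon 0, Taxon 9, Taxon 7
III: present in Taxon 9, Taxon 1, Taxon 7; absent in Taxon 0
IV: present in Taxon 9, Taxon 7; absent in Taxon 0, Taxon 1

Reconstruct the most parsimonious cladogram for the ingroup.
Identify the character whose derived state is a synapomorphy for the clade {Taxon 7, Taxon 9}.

The outgroup has state 'absent' for every character, so 'present' is the derived state throughout.
I: derived state 'present' in Taxon 1 only — an autapomorphy, so it tells us nothing about relationships among taxa.
II: derived state 'present' in Taxon 1 only — an autapomorphy, so it tells us nothing about relationships among taxa.
III (derived state 'present') is shared by all ingroup taxa — unites the whole ingroup.
IV (derived state 'present') is shared by Taxon 7 and Taxon 9 — a synapomorphy uniting that clade.
Most parsimonious ingroup topology: ((Taxon 9,Taxon 7),Taxon 1).
The clade {Taxon 7, Taxon 9} is supported by IV: its derived state 'present' occurs in exactly those taxa and in no other taxon (including the outgroup).

IV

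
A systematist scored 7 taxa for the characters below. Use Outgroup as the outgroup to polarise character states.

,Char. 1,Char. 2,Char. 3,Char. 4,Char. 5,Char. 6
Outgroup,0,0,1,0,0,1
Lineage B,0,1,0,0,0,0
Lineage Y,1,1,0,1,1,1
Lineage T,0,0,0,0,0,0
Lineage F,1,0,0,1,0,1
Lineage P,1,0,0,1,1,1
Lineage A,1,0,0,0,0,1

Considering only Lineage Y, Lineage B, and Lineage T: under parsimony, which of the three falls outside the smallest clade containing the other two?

Character polarity is set by the outgroup: the derived state is whichever differs from the outgroup's state, so for Char. 3, Char. 6 the derived state is '0', and for the remaining characters it is '1'.
Char. 1 (derived state '1') is shared by Lineage A, Lineage F, Lineage P, and Lineage Y — a synapomorphy uniting that clade.
Char. 2 groups Lineage B and Lineage Y, which is incompatible with the clades supported by the remaining characters; treating it as convergent (homoplasy) costs fewer steps than any alternative tree.
Char. 3 (derived state '0') is shared by all ingroup taxa — unites the whole ingroup.
Char. 4: derived state '1' in Lineage F, Lineage P, and Lineage Y only — synapomorphy for {Lineage F, Lineage P, Lineage Y}.
Char. 5 (derived state '1') is shared by Lineage P and Lineage Y — a synapomorphy uniting that clade.
Char. 6 (derived state '0') is shared by Lineage B and Lineage T — a synapomorphy uniting that clade.
Most parsimonious ingroup topology: ((Lineage B,Lineage T),(((Lineage Y,Lineage P),Lineage F),Lineage A)).
Lineage B and Lineage T share a more recent common ancestor with each other than either does with Lineage Y, so Lineage Y is the least closely related of the three.

Lineage Y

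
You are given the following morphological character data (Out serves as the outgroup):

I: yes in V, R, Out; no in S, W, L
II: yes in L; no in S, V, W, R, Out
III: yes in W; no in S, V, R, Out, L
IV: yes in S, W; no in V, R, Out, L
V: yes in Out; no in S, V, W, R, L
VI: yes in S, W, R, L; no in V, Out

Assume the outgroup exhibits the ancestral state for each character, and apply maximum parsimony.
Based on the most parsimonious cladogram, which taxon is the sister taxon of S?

W

Character polarity is set by the outgroup: the derived state is whichever differs from the outgroup's state, so for I, V the derived state is 'no', and for the remaining characters it is 'yes'.
Only L, S, and W show the derived state 'no' for I, supporting them as a clade.
II (derived state 'yes') is unique to L (autapomorphy; uninformative for grouping).
III (derived state 'yes') is unique to W (autapomorphy; uninformative for grouping).
Only S and W show the derived state 'yes' for IV, supporting them as a clade.
All ingroup taxa share the derived state 'no' for V; it defines the ingroup but does not resolve relationships within it.
Only L, R, S, and W show the derived state 'yes' for VI, supporting them as a clade.
Most parsimonious ingroup topology: (V,(R,((W,S),L))).
S and W form a cherry on this tree, so they are sister taxa.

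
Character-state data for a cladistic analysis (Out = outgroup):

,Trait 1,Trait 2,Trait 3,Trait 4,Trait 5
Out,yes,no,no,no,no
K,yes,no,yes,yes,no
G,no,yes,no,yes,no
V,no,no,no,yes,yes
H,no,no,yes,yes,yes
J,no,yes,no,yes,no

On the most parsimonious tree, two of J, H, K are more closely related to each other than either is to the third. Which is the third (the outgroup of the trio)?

K

Character polarity is set by the outgroup: the derived state is whichever differs from the outgroup's state, so for Trait 1 the derived state is 'no', and for the remaining characters it is 'yes'.
Only G, H, J, and V show the derived state 'no' for Trait 1, supporting them as a clade.
Trait 2 (derived state 'yes') is shared by G and J — a synapomorphy uniting that clade.
Trait 3 (state 'yes') occurs in H and K but conflicts with the nesting implied by the other characters — most parsimoniously interpreted as homoplasy.
Trait 4 (derived state 'yes') is shared by all ingroup taxa — unites the whole ingroup.
Trait 5 (derived state 'yes') is shared by H and V — a synapomorphy uniting that clade.
Most parsimonious ingroup topology: (K,((G,J),(V,H))).
H and J share a more recent common ancestor with each other than either does with K, so K is the least closely related of the three.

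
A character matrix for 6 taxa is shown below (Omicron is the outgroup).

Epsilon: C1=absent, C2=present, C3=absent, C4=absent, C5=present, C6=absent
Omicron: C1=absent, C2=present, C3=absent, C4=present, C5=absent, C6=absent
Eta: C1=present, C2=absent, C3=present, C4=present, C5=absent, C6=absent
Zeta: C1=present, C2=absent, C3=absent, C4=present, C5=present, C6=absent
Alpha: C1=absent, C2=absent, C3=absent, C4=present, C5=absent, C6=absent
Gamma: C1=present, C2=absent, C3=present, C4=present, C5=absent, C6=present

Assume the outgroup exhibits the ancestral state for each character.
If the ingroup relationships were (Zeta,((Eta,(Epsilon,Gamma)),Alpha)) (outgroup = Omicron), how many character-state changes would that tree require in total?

11

Map each character onto (Zeta,((Eta,(Epsilon,Gamma)),Alpha)) (rooted by Omicron) and count the minimum state changes it requires (Fitch parsimony):
C1: 3; C2: 2; C3: 2; C4: 1; C5: 2; C6: 1.
Total tree length = 11.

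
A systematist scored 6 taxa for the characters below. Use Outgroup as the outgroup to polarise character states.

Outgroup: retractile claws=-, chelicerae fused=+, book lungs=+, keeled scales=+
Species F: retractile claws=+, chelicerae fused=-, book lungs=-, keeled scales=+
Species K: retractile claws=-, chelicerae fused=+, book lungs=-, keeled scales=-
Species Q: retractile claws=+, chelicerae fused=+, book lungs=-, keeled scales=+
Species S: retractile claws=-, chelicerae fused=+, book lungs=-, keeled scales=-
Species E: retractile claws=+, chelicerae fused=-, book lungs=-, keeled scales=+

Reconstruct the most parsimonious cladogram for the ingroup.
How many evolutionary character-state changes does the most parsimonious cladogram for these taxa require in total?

Character polarity is set by the outgroup: the derived state is whichever differs from the outgroup's state, so for chelicerae fused, book lungs, keeled scales the derived state is '-', and for the remaining characters it is '+'.
Only Species E, Species F, and Species Q show the derived state '+' for retractile claws, supporting them as a clade.
chelicerae fused: derived state '-' in Species E and Species F only — synapomorphy for {Species E, Species F}.
book lungs (derived state '-') is shared by all ingroup taxa — unites the whole ingroup.
keeled scales (derived state '-') is shared by Species K and Species S — a synapomorphy uniting that clade.
Most parsimonious ingroup topology: (((Species F,Species E),Species Q),(Species K,Species S)).
Changes per character on this tree: retractile claws: 1; chelicerae fused: 1; book lungs: 1; keeled scales: 1.
Total = 4.

4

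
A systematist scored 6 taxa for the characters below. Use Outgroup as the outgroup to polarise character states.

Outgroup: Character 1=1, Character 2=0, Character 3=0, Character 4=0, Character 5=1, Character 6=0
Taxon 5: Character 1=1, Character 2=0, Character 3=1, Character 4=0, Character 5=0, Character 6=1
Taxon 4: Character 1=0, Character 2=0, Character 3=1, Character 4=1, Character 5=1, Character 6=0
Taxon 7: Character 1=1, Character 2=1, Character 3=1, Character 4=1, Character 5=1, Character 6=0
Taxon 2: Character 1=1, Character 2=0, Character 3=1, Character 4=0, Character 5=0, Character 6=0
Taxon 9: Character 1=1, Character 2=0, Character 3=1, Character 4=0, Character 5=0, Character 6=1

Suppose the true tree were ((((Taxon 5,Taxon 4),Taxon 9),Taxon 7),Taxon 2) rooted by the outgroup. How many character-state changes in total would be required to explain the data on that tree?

Map each character onto ((((Taxon 5,Taxon 4),Taxon 9),Taxon 7),Taxon 2) (rooted by Outgroup) and count the minimum state changes it requires (Fitch parsimony):
Character 1: 1; Character 2: 1; Character 3: 1; Character 4: 2; Character 5: 3; Character 6: 2.
Total tree length = 10.

10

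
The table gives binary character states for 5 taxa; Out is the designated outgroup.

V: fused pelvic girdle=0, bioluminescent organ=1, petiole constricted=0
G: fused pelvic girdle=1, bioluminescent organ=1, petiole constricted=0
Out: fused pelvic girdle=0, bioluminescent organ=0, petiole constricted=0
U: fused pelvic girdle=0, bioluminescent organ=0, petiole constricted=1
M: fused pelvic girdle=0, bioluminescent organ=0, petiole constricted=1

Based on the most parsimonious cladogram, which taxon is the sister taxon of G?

V

The outgroup has state '0' for every character, so '1' is the derived state throughout.
fused pelvic girdle: derived state '1' in G only — an autapomorphy, so it tells us nothing about relationships among taxa.
Only G and V show the derived state '1' for bioluminescent organ, supporting them as a clade.
petiole constricted (derived state '1') is shared by M and U — a synapomorphy uniting that clade.
Most parsimonious ingroup topology: ((U,M),(G,V)).
G and V form a cherry on this tree, so they are sister taxa.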